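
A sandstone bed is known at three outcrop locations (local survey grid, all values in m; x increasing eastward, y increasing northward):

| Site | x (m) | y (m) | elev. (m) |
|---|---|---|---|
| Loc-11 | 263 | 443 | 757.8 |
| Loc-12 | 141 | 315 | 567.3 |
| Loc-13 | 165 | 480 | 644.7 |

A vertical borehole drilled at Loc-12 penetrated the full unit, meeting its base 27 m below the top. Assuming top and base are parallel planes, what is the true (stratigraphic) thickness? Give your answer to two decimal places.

16.51 m

Let the plane be z = a·x + b·y + c.
Loc-12−Loc-11: −122a − 128b = −190.5;  Loc-13−Loc-11: −98a + 37b = −113.1.
Solving gives a = 1.26189, b = 0.28554.
|∇z| = √(a²+b²) = 1.29379, so dip δ = arctan(1.29379) = 52.30°.
True thickness = vertical thickness × cos δ = 27 × cos 52.30° = 16.51 m.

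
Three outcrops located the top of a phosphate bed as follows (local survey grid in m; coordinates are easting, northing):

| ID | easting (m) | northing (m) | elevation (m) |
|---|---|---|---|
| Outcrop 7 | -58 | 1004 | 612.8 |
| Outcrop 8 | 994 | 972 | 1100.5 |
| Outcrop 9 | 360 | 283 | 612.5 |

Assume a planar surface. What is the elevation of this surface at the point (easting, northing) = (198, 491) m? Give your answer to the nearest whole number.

593 m

Two edge vectors: Outcrop 7→Outcrop 8 = (1052, -32, 487.7), Outcrop 7→Outcrop 9 = (418, -721, -0.3).
Normal n = (Outcrop 7→Outcrop 8) × (Outcrop 7→Outcrop 9) = (351641.3, 204174.2, -745116).
So ∂z/∂easting = −n_x/n_z = 0.47193 and ∂z/∂northing = −n_y/n_z = 0.27402.
Intercept c from Outcrop 7: 612.8 + 27.37 − 275.11 = 365.06.
At (198, 491): z = 93.4 + 134.5 + 365.06 = 593.0 m.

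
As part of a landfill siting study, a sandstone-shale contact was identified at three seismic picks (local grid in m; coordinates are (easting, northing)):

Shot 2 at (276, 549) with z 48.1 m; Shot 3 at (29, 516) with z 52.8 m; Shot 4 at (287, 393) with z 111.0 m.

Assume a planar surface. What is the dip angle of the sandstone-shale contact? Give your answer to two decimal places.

21.91°

Let the plane be z = a·E + b·N + c.
Shot 3−Shot 2: −247a − 33b = 4.7;  Shot 4−Shot 2: 11a − 156b = 62.9.
Solving gives a = 0.03452, b = −0.40077.
Gradient magnitude |∇z| = √(a² + b²) = √(0.00119 + 0.16062) = 0.40225.
True dip = arctan(0.40225) = 21.91°, dipping toward N (azimuth ≈ 355°).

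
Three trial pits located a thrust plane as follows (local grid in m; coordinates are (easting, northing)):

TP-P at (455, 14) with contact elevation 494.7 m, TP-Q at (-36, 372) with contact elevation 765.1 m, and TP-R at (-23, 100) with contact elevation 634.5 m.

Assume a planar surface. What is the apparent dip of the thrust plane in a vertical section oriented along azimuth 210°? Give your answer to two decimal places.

16.87°

Let the plane be z = a·E + b·N + c.
TP-Q−TP-P: −491a + 358b = 270.4;  TP-R−TP-P: −478a + 86b = 139.8.
Solving gives a = −0.20787, b = 0.47021.
Unit vector along 210° is (sin 210°, cos 210°) = (-0.5000, -0.8660).
Slope in that direction = a·(-0.5000) + b·(-0.8660) = −0.30328.
Apparent dip = arctan|0.30328| = 16.87° (true dip is 27.2°, so apparent ≤ true as expected).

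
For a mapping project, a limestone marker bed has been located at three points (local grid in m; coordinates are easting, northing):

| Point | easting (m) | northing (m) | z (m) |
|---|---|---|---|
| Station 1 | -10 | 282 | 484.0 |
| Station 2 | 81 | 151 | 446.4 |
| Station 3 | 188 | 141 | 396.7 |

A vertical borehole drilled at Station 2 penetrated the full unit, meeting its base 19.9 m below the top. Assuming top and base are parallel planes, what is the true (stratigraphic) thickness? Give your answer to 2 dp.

18.01 m

Two edge vectors: Station 1→Station 2 = (91, -131, -37.6), Station 1→Station 3 = (198, -141, -87.3).
Normal n = (Station 1→Station 2) × (Station 1→Station 3) = (6134.7, 499.5, 13107).
So ∂z/∂easting = −n_x/n_z = −0.46805 and ∂z/∂northing = −n_y/n_z = −0.03811.
|∇z| = √(a²+b²) = 0.46960, so dip δ = arctan(0.46960) = 25.15°.
True thickness = vertical thickness × cos δ = 19.9 × cos 25.15° = 18.01 m.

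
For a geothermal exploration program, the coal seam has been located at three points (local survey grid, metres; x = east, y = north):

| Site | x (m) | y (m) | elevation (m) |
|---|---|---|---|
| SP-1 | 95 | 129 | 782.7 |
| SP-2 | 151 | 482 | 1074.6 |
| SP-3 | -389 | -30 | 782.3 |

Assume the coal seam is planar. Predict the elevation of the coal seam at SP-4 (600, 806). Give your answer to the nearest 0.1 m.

1228.9 m

Two edge vectors: SP-1→SP-2 = (56, 353, 291.9), SP-1→SP-3 = (-484, -159, -0.4).
Normal n = (SP-1→SP-2) × (SP-1→SP-3) = (46270.9, -141257.2, 161948).
So ∂z/∂x = −n_x/n_z = −0.28571 and ∂z/∂y = −n_y/n_z = 0.87224.
Intercept c from SP-1: 782.7 + 27.14 − 112.52 = 697.32.
At (600, 806): z = −171.4 + 703.0 + 697.32 = 1228.9 m.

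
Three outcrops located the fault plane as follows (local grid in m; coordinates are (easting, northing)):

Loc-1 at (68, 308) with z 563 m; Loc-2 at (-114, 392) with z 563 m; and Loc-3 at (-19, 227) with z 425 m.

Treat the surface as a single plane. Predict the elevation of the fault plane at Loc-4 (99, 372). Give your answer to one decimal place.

652.2 m

Two edge vectors: Loc-1→Loc-2 = (-182, 84, 0), Loc-1→Loc-3 = (-87, -81, -138).
Normal n = (Loc-1→Loc-2) × (Loc-1→Loc-3) = (-11592, -25116, 22050).
So ∂z/∂E = −n_x/n_z = 0.52571 and ∂z/∂N = −n_y/n_z = 1.13905.
Intercept c from Loc-1: 563 − 35.75 − 350.83 = 176.42.
At (99, 372): z = 52.0 + 423.7 + 176.42 = 652.2 m.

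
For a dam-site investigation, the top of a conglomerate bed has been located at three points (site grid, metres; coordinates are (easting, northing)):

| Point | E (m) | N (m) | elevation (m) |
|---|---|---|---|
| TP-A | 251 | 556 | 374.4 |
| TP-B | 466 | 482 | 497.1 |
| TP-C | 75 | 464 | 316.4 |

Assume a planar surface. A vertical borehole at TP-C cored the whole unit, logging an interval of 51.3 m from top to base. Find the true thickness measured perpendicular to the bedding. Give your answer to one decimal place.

44.9 m

Two edge vectors: TP-A→TP-B = (215, -74, 122.7), TP-A→TP-C = (-176, -92, -58).
Normal n = (TP-A→TP-B) × (TP-A→TP-C) = (15580.4, -9125.2, -32804).
So ∂z/∂E = −n_x/n_z = 0.47495 and ∂z/∂N = −n_y/n_z = −0.27817.
|∇z| = √(a²+b²) = 0.55042, so dip δ = arctan(0.55042) = 28.83°.
True thickness = vertical thickness × cos δ = 51.3 × cos 28.83° = 44.9 m.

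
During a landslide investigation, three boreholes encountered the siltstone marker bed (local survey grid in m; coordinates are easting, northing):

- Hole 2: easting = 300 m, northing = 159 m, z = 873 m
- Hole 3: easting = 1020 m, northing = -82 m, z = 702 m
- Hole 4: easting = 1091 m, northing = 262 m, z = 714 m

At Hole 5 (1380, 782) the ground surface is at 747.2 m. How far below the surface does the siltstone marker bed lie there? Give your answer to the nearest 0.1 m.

Two edge vectors: Hole 2→Hole 3 = (720, -241, -171), Hole 2→Hole 4 = (791, 103, -159).
Normal n = (Hole 2→Hole 3) × (Hole 2→Hole 4) = (55932, -20781, 264791).
So ∂z/∂easting = −n_x/n_z = −0.211231 and ∂z/∂northing = −n_y/n_z = 0.078481.
Intercept c from Hole 2: 873 + 63.37 − 12.48 = 923.89.
At (1380, 782): z_contact = −291.50 + 61.37 + 923.89 = 693.76 m.
Depth below ground = 747.2 − 693.76 = 53.4 m.

53.4 m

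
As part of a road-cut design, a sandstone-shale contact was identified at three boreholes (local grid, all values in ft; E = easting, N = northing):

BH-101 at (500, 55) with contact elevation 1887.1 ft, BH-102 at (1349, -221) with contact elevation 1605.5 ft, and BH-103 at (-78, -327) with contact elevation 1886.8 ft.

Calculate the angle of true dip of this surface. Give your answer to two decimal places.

21.98°

Let the plane be z = a·E + b·N + c.
BH-102−BH-101: 849a − 276b = −281.6;  BH-103−BH-101: −578a − 382b = −0.3.
Solving gives a = −0.22215, b = 0.33692.
Gradient magnitude |∇z| = √(a² + b²) = √(0.04935 + 0.11352) = 0.40357.
True dip = arctan(0.40357) = 21.98°, dipping toward SSE (azimuth ≈ 147°).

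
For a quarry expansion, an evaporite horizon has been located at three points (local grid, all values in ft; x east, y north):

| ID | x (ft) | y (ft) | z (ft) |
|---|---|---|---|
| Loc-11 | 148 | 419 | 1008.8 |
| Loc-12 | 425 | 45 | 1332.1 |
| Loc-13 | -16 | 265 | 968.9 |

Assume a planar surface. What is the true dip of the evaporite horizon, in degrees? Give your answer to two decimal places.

36.56°

Let the plane be z = a·x + b·y + c.
Loc-12−Loc-11: 277a − 374b = 323.3;  Loc-13−Loc-11: −164a − 154b = −39.9.
Solving gives a = 0.62226, b = −0.40357.
Gradient magnitude |∇z| = √(a² + b²) = √(0.38720 + 0.16287) = 0.74167.
True dip = arctan(0.74167) = 36.56°, dipping toward WNW (azimuth ≈ 303°).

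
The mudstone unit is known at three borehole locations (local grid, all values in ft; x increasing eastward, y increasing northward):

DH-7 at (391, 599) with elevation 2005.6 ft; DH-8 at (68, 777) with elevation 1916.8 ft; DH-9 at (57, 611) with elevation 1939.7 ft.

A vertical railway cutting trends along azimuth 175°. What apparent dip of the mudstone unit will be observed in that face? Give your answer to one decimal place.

Let the plane be z = a·x + b·y + c.
DH-8−DH-7: −323a + 178b = −88.8;  DH-9−DH-7: −334a + 12b = −65.9.
Solving gives a = 0.19189, b = −0.15067.
Unit vector along 175° is (sin 175°, cos 175°) = (0.0872, -0.9962).
Slope in that direction = a·(0.0872) + b·(-0.9962) = 0.16682.
Apparent dip = arctan|0.16682| = 9.5° (true dip is 13.7°, so apparent ≤ true as expected).

9.5°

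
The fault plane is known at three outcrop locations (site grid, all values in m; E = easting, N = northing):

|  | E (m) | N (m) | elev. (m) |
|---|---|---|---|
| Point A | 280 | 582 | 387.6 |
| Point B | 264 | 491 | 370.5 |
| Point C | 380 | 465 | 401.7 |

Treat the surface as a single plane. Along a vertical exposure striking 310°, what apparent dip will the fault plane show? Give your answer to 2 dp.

8.10°

Let the plane be z = a·E + b·N + c.
Point B−Point A: −16a − 91b = −17.1;  Point C−Point A: 100a − 117b = 14.1.
Solving gives a = 0.29929, b = 0.13529.
Unit vector along 310° is (sin 310°, cos 310°) = (-0.7660, 0.6428).
Slope in that direction = a·(-0.7660) + b·(0.6428) = −0.14231.
Apparent dip = arctan|0.14231| = 8.10° (true dip is 18.2°, so apparent ≤ true as expected).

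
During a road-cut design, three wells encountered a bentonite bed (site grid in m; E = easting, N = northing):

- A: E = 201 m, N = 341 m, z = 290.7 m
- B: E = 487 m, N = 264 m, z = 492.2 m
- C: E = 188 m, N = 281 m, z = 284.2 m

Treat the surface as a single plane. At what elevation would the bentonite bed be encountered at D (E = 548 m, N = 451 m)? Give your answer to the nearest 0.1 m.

526.7 m

Let the plane be z = a·E + b·N + c.
B−A: 286a − 77b = 201.5;  C−A: −13a − 60b = −6.5.
Solving gives a = 0.69327, b = −0.04188.
Then c = 290.7 − a·201 − b·341 = 165.63.
At (548, 451): z = 379.9 − 18.9 + 165.63 = 526.7 m.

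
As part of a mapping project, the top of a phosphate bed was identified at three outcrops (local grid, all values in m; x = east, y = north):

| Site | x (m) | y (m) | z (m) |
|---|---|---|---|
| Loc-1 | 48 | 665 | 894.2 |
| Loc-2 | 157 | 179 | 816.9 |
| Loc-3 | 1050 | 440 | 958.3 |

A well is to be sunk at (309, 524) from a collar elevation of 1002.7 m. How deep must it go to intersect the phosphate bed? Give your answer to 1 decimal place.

Two edge vectors: Loc-1→Loc-2 = (109, -486, -77.3), Loc-1→Loc-3 = (1002, -225, 64.1).
Normal n = (Loc-1→Loc-2) × (Loc-1→Loc-3) = (-48545.1, -84441.5, 462447).
So ∂z/∂x = −n_x/n_z = 0.104974 and ∂z/∂y = −n_y/n_z = 0.182597.
Intercept c from Loc-1: 894.2 − 5.04 − 121.43 = 767.73.
At (309, 524): z_contact = 32.44 + 95.68 + 767.73 = 895.85 m.
Depth below ground = 1002.7 − 895.85 = 106.8 m.

106.8 m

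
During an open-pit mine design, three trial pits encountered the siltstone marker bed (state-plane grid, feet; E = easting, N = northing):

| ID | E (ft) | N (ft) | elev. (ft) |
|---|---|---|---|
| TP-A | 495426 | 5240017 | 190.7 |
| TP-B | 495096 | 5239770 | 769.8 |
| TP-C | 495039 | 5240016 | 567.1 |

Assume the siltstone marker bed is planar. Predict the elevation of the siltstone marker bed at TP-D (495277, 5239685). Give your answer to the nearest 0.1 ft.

683.4 ft

Two edge vectors: TP-A→TP-B = (-330, -247, 579.1), TP-A→TP-C = (-387, -1, 376.4).
Normal n = (TP-A→TP-B) × (TP-A→TP-C) = (-92391.7, -99899.7, -95259).
So ∂z/∂E = −n_x/n_z = −0.969899957 and ∂z/∂N = −n_y/n_z = −1.048716657.
Intercept c from TP-A: 190.7 + 480513.66 + 5495293.11 = 5975997.47.
At (495277, 5239685): z = −480369.1 − 5494944.9 + 5975997.47 = 683.4 ft.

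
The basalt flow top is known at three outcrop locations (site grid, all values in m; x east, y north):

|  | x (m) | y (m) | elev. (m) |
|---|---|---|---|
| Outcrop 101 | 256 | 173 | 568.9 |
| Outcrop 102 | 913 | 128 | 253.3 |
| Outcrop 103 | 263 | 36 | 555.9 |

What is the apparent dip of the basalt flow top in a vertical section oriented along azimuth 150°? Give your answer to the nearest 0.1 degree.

Let the plane be z = a·x + b·y + c.
Outcrop 102−Outcrop 101: 657a − 45b = −315.6;  Outcrop 103−Outcrop 101: 7a − 137b = −13.
Solving gives a = −0.47553, b = 0.07059.
Unit vector along 150° is (sin 150°, cos 150°) = (0.5000, -0.8660).
Slope in that direction = a·(0.5000) + b·(-0.8660) = −0.29890.
Apparent dip = arctan|0.29890| = 16.6° (true dip is 25.7°, so apparent ≤ true as expected).

16.6°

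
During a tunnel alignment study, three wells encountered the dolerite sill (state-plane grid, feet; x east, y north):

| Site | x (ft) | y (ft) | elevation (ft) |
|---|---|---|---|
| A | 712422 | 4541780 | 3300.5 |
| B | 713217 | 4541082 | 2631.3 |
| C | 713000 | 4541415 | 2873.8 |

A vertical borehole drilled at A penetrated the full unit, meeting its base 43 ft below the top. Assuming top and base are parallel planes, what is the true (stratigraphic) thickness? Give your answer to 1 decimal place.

Let the plane be z = a·x + b·y + c.
B−A: 795a − 698b = −669.2;  C−A: 578a − 365b = −426.7.
Solving gives a = −0.47302, b = 0.41998.
|∇z| = √(a²+b²) = 0.63256, so dip δ = arctan(0.63256) = 32.32°.
True thickness = vertical thickness × cos δ = 43 × cos 32.32° = 36.3 ft.

36.3 ft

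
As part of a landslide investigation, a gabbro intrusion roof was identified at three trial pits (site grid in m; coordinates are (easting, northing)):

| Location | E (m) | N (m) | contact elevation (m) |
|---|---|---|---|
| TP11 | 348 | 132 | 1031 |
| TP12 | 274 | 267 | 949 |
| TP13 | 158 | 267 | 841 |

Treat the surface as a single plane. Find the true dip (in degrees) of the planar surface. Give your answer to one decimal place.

Let the plane be z = a·E + b·N + c.
TP12−TP11: −74a + 135b = −82;  TP13−TP11: −190a + 135b = −190.
Solving gives a = 0.93103, b = −0.09706.
Gradient magnitude |∇z| = √(a² + b²) = √(0.86683 + 0.00942) = 0.93608.
True dip = arctan(0.93608) = 43.1°, dipping toward W (azimuth ≈ 276°).

43.1°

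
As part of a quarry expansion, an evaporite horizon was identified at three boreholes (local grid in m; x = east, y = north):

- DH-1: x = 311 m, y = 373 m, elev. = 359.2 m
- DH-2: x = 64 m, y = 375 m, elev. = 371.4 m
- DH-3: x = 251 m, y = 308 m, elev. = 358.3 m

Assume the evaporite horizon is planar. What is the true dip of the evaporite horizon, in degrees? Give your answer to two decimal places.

Two edge vectors: DH-1→DH-2 = (-247, 2, 12.2), DH-1→DH-3 = (-60, -65, -0.9).
Normal n = (DH-1→DH-2) × (DH-1→DH-3) = (791.2, -954.3, 16175).
So ∂z/∂x = −n_x/n_z = −0.04891 and ∂z/∂y = −n_y/n_z = 0.05900.
Gradient magnitude |∇z| = √(a² + b²) = √(0.00239 + 0.00348) = 0.07664.
True dip = arctan(0.07664) = 4.38°, dipping toward SE (azimuth ≈ 140°).

4.38°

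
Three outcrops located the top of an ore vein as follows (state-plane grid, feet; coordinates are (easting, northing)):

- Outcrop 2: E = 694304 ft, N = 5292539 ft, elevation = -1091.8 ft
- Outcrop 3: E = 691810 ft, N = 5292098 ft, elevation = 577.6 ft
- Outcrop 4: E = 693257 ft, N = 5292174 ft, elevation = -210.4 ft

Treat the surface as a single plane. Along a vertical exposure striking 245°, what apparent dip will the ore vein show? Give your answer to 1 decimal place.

41.0°

Let the plane be z = a·E + b·N + c.
Outcrop 3−Outcrop 2: −2494a − 441b = 1669.4;  Outcrop 4−Outcrop 2: −1047a − 365b = 881.4.
Solving gives a = −0.49185, b = −1.00394.
Unit vector along 245° is (sin 245°, cos 245°) = (-0.9063, -0.4226).
Slope in that direction = a·(-0.9063) + b·(-0.4226) = 0.87005.
Apparent dip = arctan|0.87005| = 41.0° (true dip is 48.2°, so apparent ≤ true as expected).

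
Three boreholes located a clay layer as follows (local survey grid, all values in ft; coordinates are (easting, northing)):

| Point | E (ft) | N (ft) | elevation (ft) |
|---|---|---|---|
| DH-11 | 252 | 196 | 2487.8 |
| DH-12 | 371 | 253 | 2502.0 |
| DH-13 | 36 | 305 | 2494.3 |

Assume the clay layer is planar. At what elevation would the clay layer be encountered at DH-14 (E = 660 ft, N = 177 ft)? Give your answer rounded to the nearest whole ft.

Two edge vectors: DH-11→DH-12 = (119, 57, 14.2), DH-11→DH-13 = (-216, 109, 6.5).
Normal n = (DH-11→DH-12) × (DH-11→DH-13) = (-1177.3, -3840.7, 25283).
So ∂z/∂E = −n_x/n_z = 0.04656 and ∂z/∂N = −n_y/n_z = 0.15191.
Intercept c from DH-11: 2487.8 − 11.73 − 29.77 = 2446.29.
At (660, 177): z = 30.7 + 26.9 + 2446.29 = 2503.9 ft.

2504 ft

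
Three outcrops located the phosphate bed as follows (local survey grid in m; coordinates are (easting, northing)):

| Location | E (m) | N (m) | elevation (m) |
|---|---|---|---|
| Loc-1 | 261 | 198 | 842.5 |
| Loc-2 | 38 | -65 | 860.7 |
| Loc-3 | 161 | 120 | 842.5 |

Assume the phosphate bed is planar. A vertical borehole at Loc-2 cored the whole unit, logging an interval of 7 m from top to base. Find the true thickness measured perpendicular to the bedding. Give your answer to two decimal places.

6.78 m

Let the plane be z = a·E + b·N + c.
Loc-2−Loc-1: −223a − 263b = 18.2;  Loc-3−Loc-1: −100a − 78b = 0.
Solving gives a = 0.15940, b = −0.20436.
|∇z| = √(a²+b²) = 0.25917, so dip δ = arctan(0.25917) = 14.53°.
True thickness = vertical thickness × cos δ = 7 × cos 14.53° = 6.78 m.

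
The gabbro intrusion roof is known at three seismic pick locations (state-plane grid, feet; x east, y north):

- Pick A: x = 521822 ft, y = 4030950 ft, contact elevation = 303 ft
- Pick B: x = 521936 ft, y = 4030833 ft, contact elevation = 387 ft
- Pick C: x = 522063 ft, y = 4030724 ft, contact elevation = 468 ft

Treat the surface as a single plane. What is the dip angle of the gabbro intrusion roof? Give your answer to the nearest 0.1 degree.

Two edge vectors: Pick A→Pick B = (114, -117, 84), Pick A→Pick C = (241, -226, 165).
Normal n = (Pick A→Pick B) × (Pick A→Pick C) = (-321, 1434, 2433).
So ∂z/∂x = −n_x/n_z = 0.13194 and ∂z/∂y = −n_y/n_z = −0.58940.
Gradient magnitude |∇z| = √(a² + b²) = √(0.01741 + 0.34739) = 0.60398.
True dip = arctan(0.60398) = 31.1°, dipping toward NNW (azimuth ≈ 347°).

31.1°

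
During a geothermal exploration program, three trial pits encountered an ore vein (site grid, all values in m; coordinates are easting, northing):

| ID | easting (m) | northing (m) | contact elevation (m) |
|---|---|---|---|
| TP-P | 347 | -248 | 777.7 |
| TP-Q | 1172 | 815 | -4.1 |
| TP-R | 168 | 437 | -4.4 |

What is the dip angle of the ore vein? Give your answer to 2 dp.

48.00°

Let the plane be z = a·easting + b·northing + c.
TP-Q−TP-P: 825a + 1063b = −781.8;  TP-R−TP-P: −179a + 685b = −782.1.
Solving gives a = 0.39163, b = −1.03941.
Gradient magnitude |∇z| = √(a² + b²) = √(0.15338 + 1.08038) = 1.11075.
True dip = arctan(1.11075) = 48.00°, dipping toward NNW (azimuth ≈ 339°).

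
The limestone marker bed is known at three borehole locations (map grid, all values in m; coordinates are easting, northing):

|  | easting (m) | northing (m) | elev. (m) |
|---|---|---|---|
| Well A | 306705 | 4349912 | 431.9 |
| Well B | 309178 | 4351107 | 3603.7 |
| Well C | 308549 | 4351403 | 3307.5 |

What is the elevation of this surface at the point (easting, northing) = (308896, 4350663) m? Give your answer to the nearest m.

2980 m

Two edge vectors: Well A→Well B = (2473, 1195, 3171.8), Well A→Well C = (1844, 1491, 2875.6).
Normal n = (Well A→Well B) × (Well A→Well C) = (-1292811.8, -1262559.6, 1483663).
So ∂z/∂easting = −n_x/n_z = 0.87136486 and ∂z/∂northing = −n_y/n_z = 0.85097465.
Intercept c from Well A: 431.9 − 267251.96 − 3701664.84 = −3968484.89.
At (308896, 4350663): z = 269161.1 + 3702303.9 − 3968484.89 = 2980.1 m.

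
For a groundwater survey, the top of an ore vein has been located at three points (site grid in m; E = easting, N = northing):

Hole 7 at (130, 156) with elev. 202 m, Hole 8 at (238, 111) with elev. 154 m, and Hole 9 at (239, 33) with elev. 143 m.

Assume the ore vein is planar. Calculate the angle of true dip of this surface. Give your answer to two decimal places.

22.34°

Two edge vectors: Hole 7→Hole 8 = (108, -45, -48), Hole 7→Hole 9 = (109, -123, -59).
Normal n = (Hole 7→Hole 8) × (Hole 7→Hole 9) = (-3249, 1140, -8379).
So ∂z/∂E = −n_x/n_z = −0.38776 and ∂z/∂N = −n_y/n_z = 0.13605.
Gradient magnitude |∇z| = √(a² + b²) = √(0.15035 + 0.01851) = 0.41093.
True dip = arctan(0.41093) = 22.34°, dipping toward ESE (azimuth ≈ 109°).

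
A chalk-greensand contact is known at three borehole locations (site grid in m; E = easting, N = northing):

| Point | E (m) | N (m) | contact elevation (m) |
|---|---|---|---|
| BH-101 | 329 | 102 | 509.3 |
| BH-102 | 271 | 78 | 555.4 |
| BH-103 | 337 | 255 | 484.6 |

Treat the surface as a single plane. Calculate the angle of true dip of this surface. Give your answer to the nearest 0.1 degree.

Two edge vectors: BH-101→BH-102 = (-58, -24, 46.1), BH-101→BH-103 = (8, 153, -24.7).
Normal n = (BH-101→BH-102) × (BH-101→BH-103) = (-6460.5, -1063.8, -8682).
So ∂z/∂E = −n_x/n_z = −0.74413 and ∂z/∂N = −n_y/n_z = −0.12253.
Gradient magnitude |∇z| = √(a² + b²) = √(0.55372 + 0.01501) = 0.75415.
True dip = arctan(0.75415) = 37.0°, dipping toward E (azimuth ≈ 081°).

37.0°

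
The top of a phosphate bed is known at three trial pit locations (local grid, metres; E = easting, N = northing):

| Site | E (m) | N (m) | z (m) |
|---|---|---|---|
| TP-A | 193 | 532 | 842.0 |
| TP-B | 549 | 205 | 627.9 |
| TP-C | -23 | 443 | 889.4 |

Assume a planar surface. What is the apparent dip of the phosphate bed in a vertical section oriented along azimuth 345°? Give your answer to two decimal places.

20.04°

Let the plane be z = a·E + b·N + c.
TP-B−TP-A: 356a − 327b = −214.1;  TP-C−TP-A: −216a − 89b = 47.4.
Solving gives a = −0.33773, b = 0.28706.
Unit vector along 345° is (sin 345°, cos 345°) = (-0.2588, 0.9659).
Slope in that direction = a·(-0.2588) + b·(0.9659) = 0.36469.
Apparent dip = arctan|0.36469| = 20.04° (true dip is 23.9°, so apparent ≤ true as expected).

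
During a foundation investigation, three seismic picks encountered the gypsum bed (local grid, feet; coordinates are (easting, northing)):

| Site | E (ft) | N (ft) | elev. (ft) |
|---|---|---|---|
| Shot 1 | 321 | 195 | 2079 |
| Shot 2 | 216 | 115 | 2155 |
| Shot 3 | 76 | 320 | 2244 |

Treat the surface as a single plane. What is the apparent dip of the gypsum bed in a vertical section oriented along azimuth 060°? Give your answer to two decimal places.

Let the plane be z = a·E + b·N + c.
Shot 2−Shot 1: −105a − 80b = 76;  Shot 3−Shot 1: −245a + 125b = 165.
Solving gives a = −0.69366, b = −0.03957.
Unit vector along 060° is (sin 60°, cos 60°) = (0.8660, 0.5000).
Slope in that direction = a·(0.8660) + b·(0.5000) = −0.62051.
Apparent dip = arctan|0.62051| = 31.82° (true dip is 34.8°, so apparent ≤ true as expected).

31.82°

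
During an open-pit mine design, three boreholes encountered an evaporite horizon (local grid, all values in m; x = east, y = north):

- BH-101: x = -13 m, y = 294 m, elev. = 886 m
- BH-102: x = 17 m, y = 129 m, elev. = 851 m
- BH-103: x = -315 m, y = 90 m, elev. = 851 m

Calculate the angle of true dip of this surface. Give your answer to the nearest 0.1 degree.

11.8°

Let the plane be z = a·x + b·y + c.
BH-102−BH-101: 30a − 165b = −35;  BH-103−BH-101: −302a − 204b = −35.
Solving gives a = −0.02440, b = 0.20769.
Gradient magnitude |∇z| = √(a² + b²) = √(0.00060 + 0.04313) = 0.20911.
True dip = arctan(0.20911) = 11.8°, dipping toward S (azimuth ≈ 173°).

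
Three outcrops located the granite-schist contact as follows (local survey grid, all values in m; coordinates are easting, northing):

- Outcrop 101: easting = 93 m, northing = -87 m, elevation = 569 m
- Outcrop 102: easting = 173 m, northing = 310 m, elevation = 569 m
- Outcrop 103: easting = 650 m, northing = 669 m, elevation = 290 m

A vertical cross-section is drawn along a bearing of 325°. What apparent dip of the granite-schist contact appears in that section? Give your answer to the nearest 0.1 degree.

Let the plane be z = a·easting + b·northing + c.
Outcrop 102−Outcrop 101: 80a + 397b = 0;  Outcrop 103−Outcrop 101: 557a + 756b = −279.
Solving gives a = −0.68947, b = 0.13894.
Unit vector along 325° is (sin 325°, cos 325°) = (-0.5736, 0.8192).
Slope in that direction = a·(-0.5736) + b·(0.8192) = 0.50928.
Apparent dip = arctan|0.50928| = 27.0° (true dip is 35.1°, so apparent ≤ true as expected).

27.0°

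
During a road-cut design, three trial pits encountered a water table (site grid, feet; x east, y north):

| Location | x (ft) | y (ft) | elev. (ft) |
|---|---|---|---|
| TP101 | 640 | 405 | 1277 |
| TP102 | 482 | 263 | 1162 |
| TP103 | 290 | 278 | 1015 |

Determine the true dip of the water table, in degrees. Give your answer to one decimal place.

Let the plane be z = a·x + b·y + c.
TP102−TP101: −158a − 142b = −115;  TP103−TP101: −350a − 127b = −262.
Solving gives a = 0.76260, b = −0.03867.
Gradient magnitude |∇z| = √(a² + b²) = √(0.58156 + 0.00150) = 0.76358.
True dip = arctan(0.76358) = 37.4°, dipping toward W (azimuth ≈ 273°).

37.4°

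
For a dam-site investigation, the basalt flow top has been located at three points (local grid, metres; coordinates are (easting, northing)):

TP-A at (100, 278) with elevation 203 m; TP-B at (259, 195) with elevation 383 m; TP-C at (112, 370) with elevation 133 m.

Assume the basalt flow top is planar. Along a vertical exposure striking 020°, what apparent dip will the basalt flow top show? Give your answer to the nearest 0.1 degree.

29.4°

Two edge vectors: TP-A→TP-B = (159, -83, 180), TP-A→TP-C = (12, 92, -70).
Normal n = (TP-A→TP-B) × (TP-A→TP-C) = (-10750, 13290, 15624).
So ∂z/∂E = −n_x/n_z = 0.68804 and ∂z/∂N = −n_y/n_z = −0.85061.
Unit vector along 020° is (sin 20°, cos 20°) = (0.3420, 0.9397).
Slope in that direction = a·(0.3420) + b·(0.9397) = −0.56399.
Apparent dip = arctan|0.56399| = 29.4° (true dip is 47.6°, so apparent ≤ true as expected).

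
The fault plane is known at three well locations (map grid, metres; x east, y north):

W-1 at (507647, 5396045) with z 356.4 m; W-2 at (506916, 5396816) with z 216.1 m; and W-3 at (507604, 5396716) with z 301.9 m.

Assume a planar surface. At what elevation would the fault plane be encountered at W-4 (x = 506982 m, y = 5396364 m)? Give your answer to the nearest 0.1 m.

257.0 m

Let the plane be z = a·x + b·y + c.
W-2−W-1: −731a + 771b = −140.3;  W-3−W-1: −43a + 671b = −54.5.
Solving gives a = 0.113965296, b = −0.073918766.
Then c = 356.4 − a·507647 − b·5396045 = 341371.25.
At (506982, 5396364): z = 57778.4 − 398892.6 + 341371.25 = 257.0 m.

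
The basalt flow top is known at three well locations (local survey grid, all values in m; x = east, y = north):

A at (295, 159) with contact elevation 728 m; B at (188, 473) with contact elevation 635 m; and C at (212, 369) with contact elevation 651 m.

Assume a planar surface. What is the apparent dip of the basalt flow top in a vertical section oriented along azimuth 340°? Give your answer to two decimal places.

Let the plane be z = a·x + b·y + c.
B−A: −107a + 314b = −93;  C−A: −83a + 210b = −77.
Solving gives a = 1.29399, b = 0.14477.
Unit vector along 340° is (sin 340°, cos 340°) = (-0.3420, 0.9397).
Slope in that direction = a·(-0.3420) + b·(0.9397) = −0.30653.
Apparent dip = arctan|0.30653| = 17.04° (true dip is 52.5°, so apparent ≤ true as expected).

17.04°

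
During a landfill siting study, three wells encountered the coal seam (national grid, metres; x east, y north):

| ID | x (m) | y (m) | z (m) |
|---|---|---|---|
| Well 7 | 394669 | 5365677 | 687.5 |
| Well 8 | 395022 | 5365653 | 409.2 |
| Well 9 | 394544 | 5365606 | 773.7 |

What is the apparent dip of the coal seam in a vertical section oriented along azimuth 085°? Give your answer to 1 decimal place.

Two edge vectors: Well 7→Well 8 = (353, -24, -278.3), Well 7→Well 9 = (-125, -71, 86.2).
Normal n = (Well 7→Well 8) × (Well 7→Well 9) = (-21828.1, 4358.9, -28063).
So ∂z/∂x = −n_x/n_z = −0.77782 and ∂z/∂y = −n_y/n_z = 0.15533.
Unit vector along 085° is (sin 85°, cos 85°) = (0.9962, 0.0872).
Slope in that direction = a·(0.9962) + b·(0.0872) = −0.76133.
Apparent dip = arctan|0.76133| = 37.3° (true dip is 38.4°, so apparent ≤ true as expected).

37.3°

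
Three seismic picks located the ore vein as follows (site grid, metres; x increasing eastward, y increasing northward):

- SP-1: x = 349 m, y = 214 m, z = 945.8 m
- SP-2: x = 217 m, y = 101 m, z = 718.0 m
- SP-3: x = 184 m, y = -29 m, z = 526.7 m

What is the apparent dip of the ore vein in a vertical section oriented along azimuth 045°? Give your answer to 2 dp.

53.57°

Let the plane be z = a·x + b·y + c.
SP-2−SP-1: −132a − 113b = −227.8;  SP-3−SP-1: −165a − 243b = −419.1.
Solving gives a = 0.59542, b = 1.32039.
Unit vector along 045° is (sin 45°, cos 45°) = (0.7071, 0.7071).
Slope in that direction = a·(0.7071) + b·(0.7071) = 1.35469.
Apparent dip = arctan|1.35469| = 53.57° (true dip is 55.4°, so apparent ≤ true as expected).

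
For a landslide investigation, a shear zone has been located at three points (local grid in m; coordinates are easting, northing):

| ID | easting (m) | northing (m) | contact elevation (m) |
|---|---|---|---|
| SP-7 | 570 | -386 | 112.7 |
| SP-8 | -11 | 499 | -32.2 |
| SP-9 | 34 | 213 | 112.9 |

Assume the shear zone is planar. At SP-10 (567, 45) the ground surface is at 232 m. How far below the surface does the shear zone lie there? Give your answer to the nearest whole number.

Let the plane be z = a·easting + b·northing + c.
SP-8−SP-7: −581a + 885b = −144.9;  SP-9−SP-7: −536a + 599b = 0.2.
Solving gives a = −0.68839, b = −0.61566.
Then c = 112.7 − a·570 − b·-386 = 267.44.
At (567, 45): z_contact = −390.3 − 27.7 + 267.44 = -150.6 m.
Depth below ground = 232 − (-150.6) = 383 m.

383 m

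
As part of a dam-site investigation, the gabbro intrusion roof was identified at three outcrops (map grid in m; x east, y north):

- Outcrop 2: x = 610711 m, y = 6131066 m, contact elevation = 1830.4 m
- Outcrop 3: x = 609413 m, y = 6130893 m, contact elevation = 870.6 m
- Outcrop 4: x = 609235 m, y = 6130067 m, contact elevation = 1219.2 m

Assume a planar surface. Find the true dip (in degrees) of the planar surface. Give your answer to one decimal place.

Let the plane be z = a·x + b·y + c.
Outcrop 3−Outcrop 2: −1298a − 173b = −959.8;  Outcrop 4−Outcrop 2: −1476a − 999b = −611.2.
Solving gives a = 0.81922, b = −0.59857.
Gradient magnitude |∇z| = √(a² + b²) = √(0.67113 + 0.35829) = 1.01460.
True dip = arctan(1.01460) = 45.4°, dipping toward NW (azimuth ≈ 306°).

45.4°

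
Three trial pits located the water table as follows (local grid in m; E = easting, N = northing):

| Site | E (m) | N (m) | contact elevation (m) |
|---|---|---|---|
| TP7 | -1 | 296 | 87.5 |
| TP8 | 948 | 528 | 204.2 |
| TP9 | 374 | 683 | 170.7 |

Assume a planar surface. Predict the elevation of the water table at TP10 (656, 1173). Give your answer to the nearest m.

Let the plane be z = a·E + b·N + c.
TP8−TP7: 949a + 232b = 116.7;  TP9−TP7: 375a + 387b = 83.2.
Solving gives a = 0.09227, b = 0.12558.
Then c = 87.5 − a·-1 − b·296 = 50.42.
At (656, 1173): z = 60.5 + 147.3 + 50.42 = 258.3 m.

258 m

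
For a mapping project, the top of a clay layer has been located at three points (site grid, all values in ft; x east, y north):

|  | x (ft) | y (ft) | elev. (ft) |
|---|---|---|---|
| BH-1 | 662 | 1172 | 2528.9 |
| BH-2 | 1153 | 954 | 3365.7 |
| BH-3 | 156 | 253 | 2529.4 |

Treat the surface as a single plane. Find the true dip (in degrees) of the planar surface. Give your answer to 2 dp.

57.40°

Two edge vectors: BH-1→BH-2 = (491, -218, 836.8), BH-1→BH-3 = (-506, -919, 0.5).
Normal n = (BH-1→BH-2) × (BH-1→BH-3) = (768910.2, -423666.3, -561537).
So ∂z/∂x = −n_x/n_z = 1.36930 and ∂z/∂y = −n_y/n_z = −0.75448.
Gradient magnitude |∇z| = √(a² + b²) = √(1.87497 + 0.56923) = 1.56340.
True dip = arctan(1.56340) = 57.40°, dipping toward WNW (azimuth ≈ 299°).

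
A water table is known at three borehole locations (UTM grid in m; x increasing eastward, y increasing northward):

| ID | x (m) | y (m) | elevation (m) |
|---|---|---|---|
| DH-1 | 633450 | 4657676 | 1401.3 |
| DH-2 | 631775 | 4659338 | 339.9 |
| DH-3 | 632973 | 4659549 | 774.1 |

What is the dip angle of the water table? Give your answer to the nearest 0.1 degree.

Two edge vectors: DH-1→DH-2 = (-1675, 1662, -1061.4), DH-1→DH-3 = (-477, 1873, -627.2).
Normal n = (DH-1→DH-2) × (DH-1→DH-3) = (945595.8, -544272.2, -2344501).
So ∂z/∂x = −n_x/n_z = 0.40332 and ∂z/∂y = −n_y/n_z = −0.23215.
Gradient magnitude |∇z| = √(a² + b²) = √(0.16267 + 0.05389) = 0.46536.
True dip = arctan(0.46536) = 25.0°, dipping toward WNW (azimuth ≈ 300°).

25.0°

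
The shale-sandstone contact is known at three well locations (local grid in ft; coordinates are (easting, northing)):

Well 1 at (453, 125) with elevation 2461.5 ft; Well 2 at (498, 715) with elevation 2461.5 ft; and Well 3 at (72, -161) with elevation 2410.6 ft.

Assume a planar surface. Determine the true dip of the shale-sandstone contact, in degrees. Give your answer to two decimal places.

8.09°

Let the plane be z = a·E + b·N + c.
Well 2−Well 1: 45a + 590b = 0;  Well 3−Well 1: −381a − 286b = −50.9.
Solving gives a = 0.14171, b = −0.01081.
Gradient magnitude |∇z| = √(a² + b²) = √(0.02008 + 0.00012) = 0.14212.
True dip = arctan(0.14212) = 8.09°, dipping toward W (azimuth ≈ 274°).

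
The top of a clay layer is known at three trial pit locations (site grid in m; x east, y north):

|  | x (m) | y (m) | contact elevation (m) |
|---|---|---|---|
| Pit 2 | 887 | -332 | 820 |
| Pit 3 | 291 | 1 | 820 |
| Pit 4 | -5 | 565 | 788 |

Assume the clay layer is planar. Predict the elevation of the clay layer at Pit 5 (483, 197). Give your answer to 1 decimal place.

Two edge vectors: Pit 2→Pit 3 = (-596, 333, 0), Pit 2→Pit 4 = (-892, 897, -32).
Normal n = (Pit 2→Pit 3) × (Pit 2→Pit 4) = (-10656, -19072, -237576).
So ∂z/∂x = −n_x/n_z = −0.04485 and ∂z/∂y = −n_y/n_z = −0.08028.
Intercept c from Pit 2: 820 + 39.78 − 26.65 = 833.13.
At (483, 197): z = −21.7 − 15.8 + 833.13 = 795.7 m.

795.7 m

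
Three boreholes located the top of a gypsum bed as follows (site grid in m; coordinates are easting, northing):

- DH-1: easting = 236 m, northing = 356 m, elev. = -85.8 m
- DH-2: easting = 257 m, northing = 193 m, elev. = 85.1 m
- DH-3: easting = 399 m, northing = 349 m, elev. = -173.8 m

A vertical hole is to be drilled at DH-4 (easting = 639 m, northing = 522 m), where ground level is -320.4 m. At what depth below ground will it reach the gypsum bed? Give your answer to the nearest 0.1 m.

Two edge vectors: DH-1→DH-2 = (21, -163, 170.9), DH-1→DH-3 = (163, -7, -88).
Normal n = (DH-1→DH-2) × (DH-1→DH-3) = (15540.3, 29704.7, 26422).
So ∂z/∂easting = −n_x/n_z = −0.58816 and ∂z/∂northing = −n_y/n_z = −1.12424.
Intercept c from DH-1: -85.8 + 138.81 + 400.23 = 453.24.
At (639, 522): z_contact = −375.83 − 586.85 + 453.24 = -509.45 m.
Depth below ground = -320.4 − (-509.45) = 189.1 m.

189.1 m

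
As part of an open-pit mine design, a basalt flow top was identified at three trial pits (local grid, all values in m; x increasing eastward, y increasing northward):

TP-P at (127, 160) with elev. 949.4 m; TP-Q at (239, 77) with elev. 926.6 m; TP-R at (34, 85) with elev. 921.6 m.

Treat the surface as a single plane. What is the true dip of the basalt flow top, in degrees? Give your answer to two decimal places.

Let the plane be z = a·x + b·y + c.
TP-Q−TP-P: 112a − 83b = −22.8;  TP-R−TP-P: −93a − 75b = −27.8.
Solving gives a = 0.03706, b = 0.32471.
Gradient magnitude |∇z| = √(a² + b²) = √(0.00137 + 0.10544) = 0.32682.
True dip = arctan(0.32682) = 18.10°, dipping toward S (azimuth ≈ 187°).

18.10°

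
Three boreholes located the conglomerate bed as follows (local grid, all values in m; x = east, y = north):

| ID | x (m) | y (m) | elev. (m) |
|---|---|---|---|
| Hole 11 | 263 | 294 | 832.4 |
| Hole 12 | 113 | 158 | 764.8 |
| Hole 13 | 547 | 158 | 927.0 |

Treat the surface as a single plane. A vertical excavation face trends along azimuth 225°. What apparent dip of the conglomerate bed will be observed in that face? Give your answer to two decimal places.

Let the plane be z = a·x + b·y + c.
Hole 12−Hole 11: −150a − 136b = −67.6;  Hole 13−Hole 11: 284a − 136b = 94.6.
Solving gives a = 0.37373, b = 0.08485.
Unit vector along 225° is (sin 225°, cos 225°) = (-0.7071, -0.7071).
Slope in that direction = a·(-0.7071) + b·(-0.7071) = −0.32427.
Apparent dip = arctan|0.32427| = 17.97° (true dip is 21.0°, so apparent ≤ true as expected).

17.97°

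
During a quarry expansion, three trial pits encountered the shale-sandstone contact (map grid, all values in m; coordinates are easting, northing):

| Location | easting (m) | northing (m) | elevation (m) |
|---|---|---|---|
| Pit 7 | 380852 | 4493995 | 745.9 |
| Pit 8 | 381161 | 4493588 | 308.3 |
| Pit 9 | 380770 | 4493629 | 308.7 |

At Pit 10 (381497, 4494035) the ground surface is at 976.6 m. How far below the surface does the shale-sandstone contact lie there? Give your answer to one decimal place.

Two edge vectors: Pit 7→Pit 8 = (309, -407, -437.6), Pit 7→Pit 9 = (-82, -366, -437.2).
Normal n = (Pit 7→Pit 8) × (Pit 7→Pit 9) = (17778.8, 170978, -146468).
So ∂z/∂easting = −n_x/n_z = 0.121383510 and ∂z/∂northing = −n_y/n_z = 1.167340306.
Intercept c from Pit 7: 745.9 − 46229.15 − 5246021.50 = −5291504.75.
At (381497, 4494035): z_contact = 46307.45 + 5246068.19 − 5291504.75 = 870.89 m.
Depth below ground = 976.6 − 870.89 = 105.7 m.

105.7 m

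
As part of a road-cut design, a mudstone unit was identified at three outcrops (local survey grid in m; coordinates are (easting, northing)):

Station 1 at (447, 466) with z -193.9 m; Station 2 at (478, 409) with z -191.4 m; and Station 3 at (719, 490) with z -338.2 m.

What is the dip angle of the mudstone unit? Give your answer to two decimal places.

Let the plane be z = a·E + b·N + c.
Station 2−Station 1: 31a − 57b = 2.5;  Station 3−Station 1: 272a + 24b = −144.3.
Solving gives a = −0.50253, b = −0.31717.
Gradient magnitude |∇z| = √(a² + b²) = √(0.25254 + 0.10059) = 0.59425.
True dip = arctan(0.59425) = 30.72°, dipping toward ENE (azimuth ≈ 058°).

30.72°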